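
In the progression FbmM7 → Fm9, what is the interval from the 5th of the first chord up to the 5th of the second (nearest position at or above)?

augmented 1st

FbmM7 has Cb as its 5th, and Fm9 has C as its 5th.
1 letter names make it a unison; at 1 semitone (a half step wider than perfect) the quality is augmented.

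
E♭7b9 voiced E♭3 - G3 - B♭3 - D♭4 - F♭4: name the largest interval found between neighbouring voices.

Adjacent intervals: E♭3→G3 = major third; G3→B♭3 = minor third; B♭3→D♭4 = minor third; D♭4→F♭4 = minor third.
The largest is E♭3 to G3, a major third (4 semitones).

major 3rd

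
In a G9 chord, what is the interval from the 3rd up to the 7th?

diminished 5th

The chord tones of G9 are G, B, D, F, A.
The 3rd is B and the 7th is F.
5 letter names make it a fifth; at 6 semitones (a half step narrower than perfect) the quality is diminished.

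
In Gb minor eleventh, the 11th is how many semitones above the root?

Gb minor eleventh: Gb, Bbb, Db, Fb, Ab, Cb.
Gb to Cb is a perfect eleventh: 17 semitones.

17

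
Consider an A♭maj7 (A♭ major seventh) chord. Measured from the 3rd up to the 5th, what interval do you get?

A♭M7 (A♭ major seventh): A♭-C-E♭-G.
3rd = C; 5th = E♭.
C up to E♭ is 3 semitones, a half step narrower than a major third, so the interval is minor.

minor third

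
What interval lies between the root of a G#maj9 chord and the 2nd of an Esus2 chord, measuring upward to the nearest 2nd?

The root of G#maj9 is G#; the 2nd of Esus2 is F#.
From G# to F#: 10 semitones over a seventh = minor.

minor seventh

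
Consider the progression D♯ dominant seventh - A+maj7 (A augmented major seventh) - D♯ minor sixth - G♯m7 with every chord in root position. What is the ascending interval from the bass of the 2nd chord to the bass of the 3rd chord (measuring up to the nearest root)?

augmented fourth

The roots are A and D♯.
From A to D♯: 6 semitones over a fourth = augmented.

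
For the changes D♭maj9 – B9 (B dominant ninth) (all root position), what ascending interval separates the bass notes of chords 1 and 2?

The roots are D♭ and B.
From D♭ to B: 10 semitones over a sixth = augmented.

augmented sixth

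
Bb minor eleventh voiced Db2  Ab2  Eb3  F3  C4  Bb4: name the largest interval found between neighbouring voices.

Adjacent intervals: Db2→Ab2 = perfect fifth; Ab2→Eb3 = perfect fifth; Eb3→F3 = major second; F3→C4 = perfect fifth; C4→Bb4 = minor seventh.
The largest is C4 to Bb4, a minor seventh (10 semitones).

minor seventh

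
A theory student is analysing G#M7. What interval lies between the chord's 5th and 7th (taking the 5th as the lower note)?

The chord tones of G#Δ7 are G#–B#–D#–F##.
So we need the interval from D# up to F##.
D# up to F## spans 3 letter names and 4 semitones — a major third.

major 3rd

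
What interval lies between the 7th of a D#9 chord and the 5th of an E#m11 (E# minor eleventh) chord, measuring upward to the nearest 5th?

M7

The 7th of D#9 is C#; the 5th of E#m11 (E# minor eleventh) is B#.
From C# to B# is 11 semitones, exactly the major seventh.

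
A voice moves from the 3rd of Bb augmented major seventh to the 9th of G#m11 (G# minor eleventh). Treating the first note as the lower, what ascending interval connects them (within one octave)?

augmented 5th

The 3rd of Bb augmented major seventh is D; the 9th of G#m11 (G# minor eleventh) is A#.
From D to A#: 8 semitones over a fifth = augmented.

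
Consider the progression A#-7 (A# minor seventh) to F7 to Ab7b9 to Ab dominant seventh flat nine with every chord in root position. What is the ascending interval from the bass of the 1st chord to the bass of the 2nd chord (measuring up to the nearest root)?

d6

The roots are A# and F.
A# up to F is 7 semitones, a whole step narrower than a major sixth, so the interval is diminished.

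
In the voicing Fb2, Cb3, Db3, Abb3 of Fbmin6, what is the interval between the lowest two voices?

Those voices are Fb2 and Cb3.
Counting 5 letters and 7 half steps from Fb gives a perfect fifth.

perfect fifth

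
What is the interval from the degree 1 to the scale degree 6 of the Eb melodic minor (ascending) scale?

major sixth

The scale runs Eb F Gb Ab Bb C D.
So we need the interval from Eb up to C.
Counting 6 letters and 9 half steps from Eb gives a major sixth.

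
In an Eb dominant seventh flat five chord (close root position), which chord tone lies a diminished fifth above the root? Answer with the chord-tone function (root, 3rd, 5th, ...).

Eb dominant seventh flat five: Eb-G-Bbb-Db.
The root is Eb. A diminished fifth above Eb is Bbb.
Bbb is the chord's 5th.

5th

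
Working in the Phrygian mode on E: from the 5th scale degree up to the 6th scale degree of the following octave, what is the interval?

Spelling the Phrygian mode on E: E F G A B C D.
The 5th scale degree is B and the 6th scale degree (up an octave) is C.
9 letter names make it a ninth; at 13 semitones (a half step narrower than major) the quality is minor.

minor 9th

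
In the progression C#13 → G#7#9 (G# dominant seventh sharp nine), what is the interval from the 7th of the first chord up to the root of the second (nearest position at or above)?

major 6th

C#13 has B as its 7th, and G#7#9 (G# dominant seventh sharp nine) has G# as its root.
From B to G# is 9 semitones, exactly the major sixth.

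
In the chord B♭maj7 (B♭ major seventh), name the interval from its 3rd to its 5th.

B♭maj7 is spelled B♭, D, F, A.
That puts D below F.
From D to F: 3 semitones over a third = minor.

minor third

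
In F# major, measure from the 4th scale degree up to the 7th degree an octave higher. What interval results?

A11

Spelling F# major: F# G# A# B C# D# E#.
So we need the interval from B up to E#.
B up to E# is 18 semitones, a half step wider than a perfect eleventh, so the interval is augmented.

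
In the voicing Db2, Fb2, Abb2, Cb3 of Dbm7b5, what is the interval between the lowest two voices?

minor third

Those voices are Db2 and Fb2.
From Db to Fb: 3 semitones over a third = minor.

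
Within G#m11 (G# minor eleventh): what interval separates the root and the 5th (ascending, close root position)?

perfect fifth

G#m11: G#-B-D#-F#-A#-C#.
That puts G# below D#.
Counting 5 letters and 7 half steps from G# gives a perfect fifth.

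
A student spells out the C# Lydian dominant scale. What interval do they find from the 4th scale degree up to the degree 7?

diminished 4th

The scale runs C# D# E# F## G# A# B.
That puts F## below B.
F## up to B is 4 semitones, a half step narrower than a perfect fourth, so the interval is diminished.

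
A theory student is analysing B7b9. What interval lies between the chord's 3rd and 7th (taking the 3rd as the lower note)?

diminished fifth

The chord tones of B7b9 are B, D♯, F♯, A, C.
So we need the interval from D♯ up to A.
From D♯ to A: 6 semitones over a fifth = diminished.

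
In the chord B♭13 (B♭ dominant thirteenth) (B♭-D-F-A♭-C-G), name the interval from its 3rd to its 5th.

minor third

The 3rd is D and the 5th is F.
3 letter names make it a third; at 3 semitones (a half step narrower than major) the quality is minor.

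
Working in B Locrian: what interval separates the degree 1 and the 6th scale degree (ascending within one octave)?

minor sixth

B locrian: B C D E F G A.
That puts B below G.
From B to G: 8 semitones over a sixth = minor.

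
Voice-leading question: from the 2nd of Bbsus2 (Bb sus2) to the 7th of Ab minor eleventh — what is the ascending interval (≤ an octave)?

The 2nd of Bbsus2 (Bb sus2) is C; the 7th of Ab minor eleventh is Gb.
5 letter names make it a fifth; at 6 semitones (a half step narrower than perfect) the quality is diminished.

diminished fifth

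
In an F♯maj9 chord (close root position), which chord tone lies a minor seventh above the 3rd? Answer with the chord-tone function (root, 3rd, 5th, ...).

9th

The chord tones of F♯maj9 are F♯-A♯-C♯-E♯-G♯.
The 3rd is A♯. A minor seventh above A♯ is G♯.
G♯ is the chord's 9th.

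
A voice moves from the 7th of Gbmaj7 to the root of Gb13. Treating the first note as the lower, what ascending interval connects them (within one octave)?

Gbmaj7 has F as its 7th, and Gb13 has Gb as its root.
F up to Gb is 1 semitone, a half step narrower than a major second, so the interval is minor.

minor second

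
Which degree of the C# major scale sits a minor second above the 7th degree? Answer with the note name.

C#

The scale is C# D# E# F# G# A# B#.
The 7th degree is B#; a minor second above that is C# — scale degree 1.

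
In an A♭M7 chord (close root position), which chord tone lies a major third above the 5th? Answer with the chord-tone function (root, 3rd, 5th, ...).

7th

A♭maj7 is spelled A♭, C, E♭, G.
The 5th is E♭. A major third above E♭ is G.
G is the chord's 7th.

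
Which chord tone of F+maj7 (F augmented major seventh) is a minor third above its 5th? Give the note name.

E

Spelling the chord: F A C# E.
The 5th is C#. A minor third above C# is E.
E is the chord's 7th.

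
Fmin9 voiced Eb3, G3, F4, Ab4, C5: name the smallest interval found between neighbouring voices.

Adjacent intervals: Eb3→G3 = major third; G3→F4 = minor seventh; F4→Ab4 = minor third; Ab4→C5 = major third.
The smallest is F4 to Ab4, a minor third (3 semitones).

minor 3rd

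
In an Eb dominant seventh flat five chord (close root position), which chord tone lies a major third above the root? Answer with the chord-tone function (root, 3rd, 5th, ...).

3rd

Spelling the chord: Eb-G-Bbb-Db.
The root is Eb. A major third above Eb is G.
G is the chord's 3rd.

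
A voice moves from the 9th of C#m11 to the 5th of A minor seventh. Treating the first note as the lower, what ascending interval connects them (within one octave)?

C#m11 has D# as its 9th, and A minor seventh has E as its 5th.
2 letter names make it a second; at 1 semitone (a half step narrower than major) the quality is minor.

minor second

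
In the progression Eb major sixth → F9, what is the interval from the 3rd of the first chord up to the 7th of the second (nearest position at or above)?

Eb major sixth has G as its 3rd, and F9 has Eb as its 7th.
G up to Eb is 8 semitones, a half step narrower than a major sixth, so the interval is minor.

m6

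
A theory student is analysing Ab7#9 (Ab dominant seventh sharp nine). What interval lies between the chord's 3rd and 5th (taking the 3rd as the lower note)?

Ab7#9 (Ab dominant seventh sharp nine): Ab C Eb Gb B.
That puts C below Eb.
3 letter names make it a third; at 3 semitones (a half step narrower than major) the quality is minor.

minor third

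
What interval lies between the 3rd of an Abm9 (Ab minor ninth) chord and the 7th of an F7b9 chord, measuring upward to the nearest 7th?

M3

The 3rd of Abm9 (Ab minor ninth) is Cb; the 7th of F7b9 is Eb.
From Cb to Eb is 4 semitones, exactly the major third.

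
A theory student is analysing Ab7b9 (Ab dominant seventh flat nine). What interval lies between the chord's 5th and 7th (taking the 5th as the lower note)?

minor third

Spelling the chord: Ab C Eb Gb Bbb.
So we need the interval from Eb up to Gb.
3 letter names make it a third; at 3 semitones (a half step narrower than major) the quality is minor.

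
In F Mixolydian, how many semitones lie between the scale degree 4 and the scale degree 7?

5

The scale is F G A Bb C D Eb.
Bb up to Eb is a perfect fourth — 5 semitones.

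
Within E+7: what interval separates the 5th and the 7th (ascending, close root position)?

d3

Spelling the chord: E-G#-B#-D.
That puts B# below D.
B# up to D is 2 semitones, a whole step narrower than a major third, so the interval is diminished.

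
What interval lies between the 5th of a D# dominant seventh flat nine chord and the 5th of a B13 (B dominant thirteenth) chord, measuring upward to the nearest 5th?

D# dominant seventh flat nine has A# as its 5th, and B13 (B dominant thirteenth) has F# as its 5th.
A# up to F# is 8 semitones, a half step narrower than a major sixth, so the interval is minor.

minor 6th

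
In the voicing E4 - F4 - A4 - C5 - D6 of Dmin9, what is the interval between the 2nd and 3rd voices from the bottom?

major third

Those voices are F4 and A4.
From F to A is 4 semitones, exactly the major third.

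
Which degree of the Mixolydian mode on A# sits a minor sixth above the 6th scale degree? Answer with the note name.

D#

The scale is A# B# C## D# E# F## G#.
The 6th scale degree is F##; a minor sixth above that is D# — scale degree 4.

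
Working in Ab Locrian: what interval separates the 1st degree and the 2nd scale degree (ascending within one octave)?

Spelling Ab Locrian: Ab Bbb Cb Db Ebb Fb Gb.
So we need the interval from Ab up to Bbb.
From Ab to Bbb: 1 semitone over a second = minor.

minor second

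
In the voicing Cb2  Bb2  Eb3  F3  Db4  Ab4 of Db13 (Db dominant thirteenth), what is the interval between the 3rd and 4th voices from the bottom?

major second

Those voices are Eb3 and F3.
From Eb to F is 2 semitones, exactly the major second.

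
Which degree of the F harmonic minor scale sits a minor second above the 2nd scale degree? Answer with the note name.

The scale is F G A♭ B♭ C D♭ E.
The 2nd scale degree is G; a minor second above that is A♭ — scale degree 3.

Ab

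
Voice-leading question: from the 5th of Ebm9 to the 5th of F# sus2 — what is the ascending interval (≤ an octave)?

augmented second

The 5th of Ebm9 is Bb; the 5th of F# sus2 is C#.
From Bb to C#: 3 semitones over a second = augmented.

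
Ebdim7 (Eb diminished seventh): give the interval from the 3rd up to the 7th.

diminished fifth

The chord tones of Eb°7 (Eb diminished seventh) are Eb-Gb-Bbb-Dbb.
So we need the interval from Gb up to Dbb.
5 letter names make it a fifth; at 6 semitones (a half step narrower than perfect) the quality is diminished.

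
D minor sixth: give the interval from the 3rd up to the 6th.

The chord tones of D minor sixth are D, F, A, B.
3rd = F; 6th = B.
F up to B is 6 semitones, a half step wider than a perfect fourth, so the interval is augmented.

augmented fourth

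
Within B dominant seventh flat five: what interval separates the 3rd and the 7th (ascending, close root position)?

diminished fifth

B7b5 (B dominant seventh flat five) is spelled B–D#–F–A.
The 3rd is D# and the 7th is A.
D# up to A is 6 semitones, a half step narrower than a perfect fifth, so the interval is diminished.
This 3–7 tritone is the characteristic tension at the heart of the dominant sound.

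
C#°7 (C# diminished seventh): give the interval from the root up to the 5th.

diminished fifth

The chord tones of C#°7 (C# diminished seventh) are C#-E-G-Bb.
The root is C# and the 5th is G.
From C# to G: 6 semitones over a fifth = diminished.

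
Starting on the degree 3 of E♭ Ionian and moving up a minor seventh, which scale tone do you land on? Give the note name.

The scale is E♭ F G A♭ B♭ C D.
The degree 3 is G; a minor seventh above that is F — scale degree 2.

F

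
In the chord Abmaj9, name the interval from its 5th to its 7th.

Ab major ninth is spelled Ab, C, Eb, G, Bb.
So we need the interval from Eb up to G.
Eb up to G spans 3 letter names and 4 semitones — a major third.

major third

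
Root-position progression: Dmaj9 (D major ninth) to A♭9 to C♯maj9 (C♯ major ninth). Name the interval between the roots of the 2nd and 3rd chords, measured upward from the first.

augmented third

The roots are A♭ and C♯.
From A♭ to C♯: 5 semitones over a third = augmented.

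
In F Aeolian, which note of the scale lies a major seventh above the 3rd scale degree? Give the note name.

The scale is F G A♭ B♭ C D♭ E♭.
The 3rd scale degree is A♭; a major seventh above that is G — scale degree 2.

G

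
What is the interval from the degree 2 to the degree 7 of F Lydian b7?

Spelling F Lydian b7: F G A B C D Eb.
So we need the interval from G up to Eb.
G up to Eb is 8 semitones, a half step narrower than a major sixth, so the interval is minor.

minor sixth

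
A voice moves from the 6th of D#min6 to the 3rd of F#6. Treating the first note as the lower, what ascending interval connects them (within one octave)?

D#min6 has B# as its 6th, and F#6 has A# as its 3rd.
From B# to A#: 10 semitones over a seventh = minor.

minor seventh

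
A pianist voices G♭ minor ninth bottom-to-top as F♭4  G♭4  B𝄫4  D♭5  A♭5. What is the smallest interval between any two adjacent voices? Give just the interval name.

Adjacent intervals: F♭4→G♭4 = major second; G♭4→B𝄫4 = minor third; B𝄫4→D♭5 = major third; D♭5→A♭5 = perfect fifth.
The smallest is F♭4 to G♭4, a major second (2 semitones).

major 2nd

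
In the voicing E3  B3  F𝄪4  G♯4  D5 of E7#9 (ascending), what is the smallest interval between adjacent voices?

Adjacent intervals: E3→B3 = perfect fifth; B3→F𝄪4 = augmented fifth; F𝄪4→G♯4 = minor second; G♯4→D5 = diminished fifth.
The smallest is F𝄪4 to G♯4, a minor second (1 semitone).

minor second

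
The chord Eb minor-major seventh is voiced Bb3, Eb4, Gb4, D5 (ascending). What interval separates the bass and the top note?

major tenth

The outer voices are Bb3 and D5.
Bb up to D spans 10 letter names and 16 semitones — a major tenth.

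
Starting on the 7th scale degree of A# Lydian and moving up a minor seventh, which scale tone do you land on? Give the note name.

The scale is A# B# C## D## E# F## G##.
The 7th scale degree is G##; a minor seventh above that is F## — scale degree 6.

F##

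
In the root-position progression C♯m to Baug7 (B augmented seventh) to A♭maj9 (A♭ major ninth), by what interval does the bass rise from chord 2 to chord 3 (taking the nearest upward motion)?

The roots are B and A♭.
From B to A♭: 9 semitones over a seventh = diminished.

diminished 7th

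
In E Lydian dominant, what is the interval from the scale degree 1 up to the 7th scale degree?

Spelling E Lydian dominant: E F♯ G♯ A♯ B C♯ D.
The scale degree 1 is E and the degree 7 is D.
From E to D: 10 semitones over a seventh = minor.

minor seventh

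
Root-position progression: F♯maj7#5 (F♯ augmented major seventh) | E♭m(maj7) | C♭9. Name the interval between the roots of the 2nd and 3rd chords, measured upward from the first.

m6

The roots are E♭ and C♭.
E♭ up to C♭ is 8 semitones, a half step narrower than a major sixth, so the interval is minor.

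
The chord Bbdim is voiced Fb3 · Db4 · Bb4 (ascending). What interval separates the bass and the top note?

The outer voices are Fb3 and Bb4.
Fb up to Bb is 18 semitones, a half step wider than a perfect eleventh, so the interval is augmented.

augmented eleventh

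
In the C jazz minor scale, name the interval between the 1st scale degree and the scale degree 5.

perfect fifth

The scale runs C D Eb F G A B.
1st scale degree = C; 5th degree = G.
From C to G is 7 semitones, exactly the perfect fifth.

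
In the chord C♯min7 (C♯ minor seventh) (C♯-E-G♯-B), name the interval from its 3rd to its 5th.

3rd = E; 5th = G♯.
From E to G♯ is 4 semitones, exactly the major third.

major third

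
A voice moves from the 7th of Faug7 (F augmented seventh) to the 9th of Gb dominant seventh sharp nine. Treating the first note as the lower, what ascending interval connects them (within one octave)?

The 7th of Faug7 (F augmented seventh) is Eb; the 9th of Gb dominant seventh sharp nine is A.
From Eb to A: 6 semitones over a fourth = augmented.

augmented fourth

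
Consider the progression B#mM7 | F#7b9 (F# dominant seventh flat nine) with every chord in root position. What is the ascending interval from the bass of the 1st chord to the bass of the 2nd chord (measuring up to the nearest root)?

diminished fifth

The roots are B# and F#.
5 letter names make it a fifth; at 6 semitones (a half step narrower than perfect) the quality is diminished.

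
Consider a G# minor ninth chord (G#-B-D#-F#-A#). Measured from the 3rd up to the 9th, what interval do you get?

3rd = B; 9th = A#.
B up to A# spans 7 letter names and 11 semitones — a major seventh.

major seventh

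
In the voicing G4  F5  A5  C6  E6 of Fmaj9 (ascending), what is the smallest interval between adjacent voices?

minor third

Adjacent intervals: G4→F5 = minor seventh; F5→A5 = major third; A5→C6 = minor third; C6→E6 = major third.
The smallest is A5 to C6, a minor third (3 semitones).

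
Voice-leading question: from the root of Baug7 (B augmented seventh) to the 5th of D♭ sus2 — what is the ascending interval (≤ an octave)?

d7

The root of Baug7 (B augmented seventh) is B; the 5th of D♭ sus2 is A♭.
From B to A♭: 9 semitones over a seventh = diminished.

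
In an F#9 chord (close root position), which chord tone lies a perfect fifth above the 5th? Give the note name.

G#

Spelling the chord: F#–A#–C#–E–G#.
The 5th is C#. A perfect fifth above C# is G#.
G# is the chord's 9th.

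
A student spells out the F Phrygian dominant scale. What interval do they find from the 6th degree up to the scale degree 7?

Spelling the F Phrygian dominant scale: F G♭ A B♭ C D♭ E♭.
So we need the interval from D♭ up to E♭.
From D♭ to E♭ is 2 semitones, exactly the major second.

major 2nd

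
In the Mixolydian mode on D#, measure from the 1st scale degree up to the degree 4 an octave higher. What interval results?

Spelling the Mixolydian mode on D#: D# E# F## G# A# B# C#.
So we need the interval from D# up to G#.
D# up to G# spans 11 letter names and 17 semitones — a perfect eleventh.

perfect eleventh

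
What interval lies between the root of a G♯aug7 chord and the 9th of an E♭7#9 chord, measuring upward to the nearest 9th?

The root of G♯aug7 is G♯; the 9th of E♭7#9 is F♯.
7 letter names make it a seventh; at 10 semitones (a half step narrower than major) the quality is minor.

minor 7th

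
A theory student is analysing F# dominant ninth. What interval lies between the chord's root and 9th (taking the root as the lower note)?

major ninth

F#9 is spelled F# A# C# E G#.
Root = F#; 9th = G#.
F# up to G# spans 9 letter names and 14 semitones — a major ninth.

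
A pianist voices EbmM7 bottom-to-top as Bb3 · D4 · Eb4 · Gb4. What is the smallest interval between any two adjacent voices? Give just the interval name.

Adjacent intervals: Bb3→D4 = major third; D4→Eb4 = minor second; Eb4→Gb4 = minor third.
The smallest is D4 to Eb4, a minor second (1 semitone).

m2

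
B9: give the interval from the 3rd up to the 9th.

m7

Spelling the chord: B–D♯–F♯–A–C♯.
That puts D♯ below C♯.
7 letter names make it a seventh; at 10 semitones (a half step narrower than major) the quality is minor.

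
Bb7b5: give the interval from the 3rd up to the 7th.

diminished fifth

Bb7b5 (Bb dominant seventh flat five): Bb–D–Fb–Ab.
The 3rd is D and the 7th is Ab.
5 letter names make it a fifth; at 6 semitones (a half step narrower than perfect) the quality is diminished.
That tritone between 3rd and 7th is what gives the dominant seventh its pull toward resolution.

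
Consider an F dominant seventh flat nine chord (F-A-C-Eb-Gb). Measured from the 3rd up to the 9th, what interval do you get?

3rd = A; 9th = Gb.
From A to Gb: 9 semitones over a seventh = diminished.

diminished 7th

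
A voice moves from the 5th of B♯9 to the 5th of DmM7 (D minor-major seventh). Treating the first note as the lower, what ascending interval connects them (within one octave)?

B♯9 has F𝄪 as its 5th, and DmM7 (D minor-major seventh) has A as its 5th.
3 letter names make it a third; at 2 semitones (a whole step narrower than major) the quality is diminished.

diminished 3rd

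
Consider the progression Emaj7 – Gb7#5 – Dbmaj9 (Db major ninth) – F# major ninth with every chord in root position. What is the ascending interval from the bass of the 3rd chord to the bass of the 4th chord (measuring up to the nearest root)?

The roots are Db and F#.
From Db to F#: 5 semitones over a third = augmented.

augmented third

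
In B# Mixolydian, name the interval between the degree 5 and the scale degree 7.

minor third

Spelling B# Mixolydian: B# C## D## E# F## G## A#.
The degree 5 is F## and the 7th scale degree is A#.
From F## to A#: 3 semitones over a third = minor.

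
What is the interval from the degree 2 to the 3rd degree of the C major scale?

The scale runs C D E F G A B.
So we need the interval from D up to E.
From D to E is 2 semitones, exactly the major second.

major second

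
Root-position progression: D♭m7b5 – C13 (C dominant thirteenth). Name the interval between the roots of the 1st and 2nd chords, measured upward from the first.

The roots are D♭ and C.
Counting 7 letters and 11 half steps from D♭ gives a major seventh.

major seventh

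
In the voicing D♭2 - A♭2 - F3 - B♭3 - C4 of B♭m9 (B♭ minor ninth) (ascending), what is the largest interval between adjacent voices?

major sixth

Adjacent intervals: D♭2→A♭2 = perfect fifth; A♭2→F3 = major sixth; F3→B♭3 = perfect fourth; B♭3→C4 = major second.
The largest is A♭2 to F3, a major sixth (9 semitones).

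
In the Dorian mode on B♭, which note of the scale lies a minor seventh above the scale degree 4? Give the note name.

Db

The scale is B♭ C D♭ E♭ F G A♭.
The scale degree 4 is E♭; a minor seventh above that is D♭ — scale degree 3.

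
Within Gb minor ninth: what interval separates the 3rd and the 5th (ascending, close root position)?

The chord tones of Gbmin9 are Gb, Bbb, Db, Fb, Ab.
3rd = Bbb; 5th = Db.
Counting 3 letters and 4 half steps from Bbb gives a major third.

major 3rd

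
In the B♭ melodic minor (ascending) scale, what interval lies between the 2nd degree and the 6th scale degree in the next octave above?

perfect 12th

The scale runs B♭ C D♭ E♭ F G A.
2nd degree = C; 6th scale degree (up an octave) = G.
From C to G is 19 semitones, exactly the perfect twelfth.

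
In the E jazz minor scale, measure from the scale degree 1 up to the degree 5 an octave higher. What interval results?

The scale runs E F# G A B C# D#.
The scale degree 1 is E and the 5th scale degree (up an octave) is B.
From E to B is 19 semitones, exactly the perfect twelfth.

perfect twelfth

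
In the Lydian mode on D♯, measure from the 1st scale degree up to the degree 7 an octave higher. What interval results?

Spelling the Lydian mode on D♯: D♯ E♯ F𝄪 G𝄪 A♯ B♯ C𝄪.
The 1st scale degree is D♯ and the scale degree 7 (up an octave) is C𝄪.
From D♯ to C𝄪 is 23 semitones, exactly the major fourteenth.

major fourteenth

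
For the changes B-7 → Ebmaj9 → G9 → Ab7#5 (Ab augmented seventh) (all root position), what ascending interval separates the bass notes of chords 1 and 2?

d4

The roots are B and Eb.
From B to Eb: 4 semitones over a fourth = diminished.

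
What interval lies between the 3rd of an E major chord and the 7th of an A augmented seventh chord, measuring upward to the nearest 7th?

diminished octave

E major has G# as its 3rd, and A augmented seventh has G as its 7th.
G# up to G is 11 semitones, a half step narrower than a perfect octave, so the interval is diminished.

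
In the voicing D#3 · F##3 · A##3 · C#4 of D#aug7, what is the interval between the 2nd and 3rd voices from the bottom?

Those voices are F##3 and A##3.
F## up to A## spans 3 letter names and 4 semitones — a major third.

M3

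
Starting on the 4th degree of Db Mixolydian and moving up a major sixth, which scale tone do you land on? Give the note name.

Eb

The scale is Db Eb F Gb Ab Bb Cb.
The 4th degree is Gb; a major sixth above that is Eb — scale degree 2.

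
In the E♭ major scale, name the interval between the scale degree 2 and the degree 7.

The scale runs E♭ F G A♭ B♭ C D.
That puts F below D.
From F to D is 9 semitones, exactly the major sixth.

major sixth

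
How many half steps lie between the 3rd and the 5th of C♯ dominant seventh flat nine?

3

Spelling the chord: C♯ E♯ G♯ B D.
E♯ to G♯ is a minor third: 3 semitones.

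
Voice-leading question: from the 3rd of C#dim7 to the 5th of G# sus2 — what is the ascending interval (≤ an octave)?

M7

The 3rd of C#dim7 is E; the 5th of G# sus2 is D#.
E up to D# spans 7 letter names and 11 semitones — a major seventh.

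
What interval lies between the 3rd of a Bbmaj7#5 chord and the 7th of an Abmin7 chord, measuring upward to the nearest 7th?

The 3rd of Bbmaj7#5 is D; the 7th of Abmin7 is Gb.
4 letter names make it a fourth; at 4 semitones (a half step narrower than perfect) the quality is diminished.

d4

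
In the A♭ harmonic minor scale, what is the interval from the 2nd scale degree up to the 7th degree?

Spelling the A♭ harmonic minor scale: A♭ B♭ C♭ D♭ E♭ F♭ G.
The 2nd scale degree is B♭ and the degree 7 is G.
From B♭ to G is 9 semitones, exactly the major sixth.

major sixth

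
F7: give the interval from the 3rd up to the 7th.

diminished 5th

Spelling the chord: F-A-C-Eb.
So we need the interval from A up to Eb.
From A to Eb: 6 semitones over a fifth = diminished.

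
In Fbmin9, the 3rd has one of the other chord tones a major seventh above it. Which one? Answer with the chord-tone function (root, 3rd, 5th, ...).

Fb minor ninth: Fb-Abb-Cb-Ebb-Gb.
The 3rd is Abb. A major seventh above Abb is Gb.
Gb is the chord's 9th.

9th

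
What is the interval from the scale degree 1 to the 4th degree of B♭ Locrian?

Spelling B♭ Locrian: B♭ C♭ D♭ E♭ F♭ G♭ A♭.
Scale degree 1 = B♭; degree 4 = E♭.
B♭ up to E♭ spans 4 letter names and 5 semitones — a perfect fourth.

perfect 4th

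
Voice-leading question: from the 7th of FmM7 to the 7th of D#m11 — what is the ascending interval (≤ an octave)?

FmM7 has E as its 7th, and D#m11 has C# as its 7th.
From E to C# is 9 semitones, exactly the major sixth.

major sixth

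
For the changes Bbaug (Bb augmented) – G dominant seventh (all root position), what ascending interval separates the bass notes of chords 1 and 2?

The roots are Bb and G.
Counting 6 letters and 9 half steps from Bb gives a major sixth.

major 6th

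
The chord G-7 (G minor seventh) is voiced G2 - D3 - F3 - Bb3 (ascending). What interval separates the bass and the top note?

m10

The outer voices are G2 and Bb3.
10 letter names make it a tenth; at 15 semitones (a half step narrower than major) the quality is minor.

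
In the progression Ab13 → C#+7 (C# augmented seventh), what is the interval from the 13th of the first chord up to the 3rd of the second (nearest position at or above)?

Ab13 has F as its 13th, and C#+7 (C# augmented seventh) has E# as its 3rd.
F up to E# is 12 semitones, a half step wider than a major seventh, so the interval is augmented.

A7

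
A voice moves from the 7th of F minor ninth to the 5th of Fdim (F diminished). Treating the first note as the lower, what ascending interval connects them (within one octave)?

minor sixth

The 7th of F minor ninth is Eb; the 5th of Fdim (F diminished) is Cb.
Eb up to Cb is 8 semitones, a half step narrower than a major sixth, so the interval is minor.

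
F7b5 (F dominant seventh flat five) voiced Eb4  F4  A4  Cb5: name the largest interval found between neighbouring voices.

Adjacent intervals: Eb4→F4 = major second; F4→A4 = major third; A4→Cb5 = diminished third.
The largest is F4 to A4, a major third (4 semitones).

major third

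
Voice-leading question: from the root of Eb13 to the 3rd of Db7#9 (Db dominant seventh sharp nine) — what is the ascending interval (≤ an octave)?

The root of Eb13 is Eb; the 3rd of Db7#9 (Db dominant seventh sharp nine) is F.
Eb up to F spans 2 letter names and 2 semitones — a major second.

M2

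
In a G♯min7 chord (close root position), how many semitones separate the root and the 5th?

7

G♯m7 is spelled G♯, B, D♯, F♯.
G♯ to D♯ is a perfect fifth: 7 semitones.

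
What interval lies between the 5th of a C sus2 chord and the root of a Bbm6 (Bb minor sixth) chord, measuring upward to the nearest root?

The 5th of C sus2 is G; the root of Bbm6 (Bb minor sixth) is Bb.
From G to Bb: 3 semitones over a third = minor.

minor third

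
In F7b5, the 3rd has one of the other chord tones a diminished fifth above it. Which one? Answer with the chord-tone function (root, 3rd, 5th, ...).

7th

F7b5 (F dominant seventh flat five) is spelled F–A–C♭–E♭.
The 3rd is A. A diminished fifth above A is E♭.
E♭ is the chord's 7th.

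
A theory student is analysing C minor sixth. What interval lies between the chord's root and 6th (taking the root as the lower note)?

major sixth

The chord tones of Cmin6 are C-E♭-G-A.
So we need the interval from C up to A.
Counting 6 letters and 9 half steps from C gives a major sixth.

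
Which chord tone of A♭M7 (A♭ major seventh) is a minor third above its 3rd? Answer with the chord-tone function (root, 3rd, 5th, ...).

A♭M7 (A♭ major seventh) is spelled A♭-C-E♭-G.
The 3rd is C. A minor third above C is E♭.
E♭ is the chord's 5th.

5th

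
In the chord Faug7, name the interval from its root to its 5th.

augmented 5th

The chord tones of F augmented seventh are F, A, C♯, E♭.
That puts F below C♯.
From F to C♯: 8 semitones over a fifth = augmented.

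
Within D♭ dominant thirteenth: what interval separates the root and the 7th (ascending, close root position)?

minor seventh

D♭13 is spelled D♭-F-A♭-C♭-E♭-B♭.
So we need the interval from D♭ up to C♭.
7 letter names make it a seventh; at 10 semitones (a half step narrower than major) the quality is minor.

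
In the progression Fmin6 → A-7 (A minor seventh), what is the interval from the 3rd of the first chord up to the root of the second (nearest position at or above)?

The 3rd of Fmin6 is Ab; the root of A-7 (A minor seventh) is A.
1 letter names make it a unison; at 1 semitone (a half step wider than perfect) the quality is augmented.

A1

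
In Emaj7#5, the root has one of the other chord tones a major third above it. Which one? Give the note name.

E+maj7 (E augmented major seventh) is spelled E, G#, B#, D#.
The root is E. A major third above E is G#.
G# is the chord's 3rd.

G#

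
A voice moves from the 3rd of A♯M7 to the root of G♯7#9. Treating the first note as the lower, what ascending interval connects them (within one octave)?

A♯M7 has C𝄪 as its 3rd, and G♯7#9 has G♯ as its root.
From C𝄪 to G♯: 6 semitones over a fifth = diminished.

d5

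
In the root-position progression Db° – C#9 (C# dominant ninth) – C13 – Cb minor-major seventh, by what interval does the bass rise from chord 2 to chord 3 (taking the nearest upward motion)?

diminished 8th

The roots are C# and C.
8 letter names make it an octave; at 11 semitones (a half step narrower than perfect) the quality is diminished.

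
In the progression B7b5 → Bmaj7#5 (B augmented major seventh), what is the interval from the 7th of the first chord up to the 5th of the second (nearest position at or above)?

B7b5 has A as its 7th, and Bmaj7#5 (B augmented major seventh) has F## as its 5th.
6 letter names make it a sixth; at 10 semitones (a half step wider than major) the quality is augmented.

augmented sixth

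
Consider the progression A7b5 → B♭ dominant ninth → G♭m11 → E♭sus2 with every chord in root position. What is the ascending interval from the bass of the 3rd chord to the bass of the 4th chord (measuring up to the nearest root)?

major sixth

The roots are G♭ and E♭.
Counting 6 letters and 9 half steps from G♭ gives a major sixth.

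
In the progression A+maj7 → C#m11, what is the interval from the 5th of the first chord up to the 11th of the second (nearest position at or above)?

A+maj7 has E# as its 5th, and C#m11 has F# as its 11th.
2 letter names make it a second; at 1 semitone (a half step narrower than major) the quality is minor.

minor second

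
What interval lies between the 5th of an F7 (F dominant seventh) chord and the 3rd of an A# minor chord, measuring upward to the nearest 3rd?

augmented 1st

F7 (F dominant seventh) has C as its 5th, and A# minor has C# as its 3rd.
C up to C# is 1 semitone, a half step wider than a perfect unison, so the interval is augmented.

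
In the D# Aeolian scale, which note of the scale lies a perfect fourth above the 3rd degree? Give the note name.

B

The scale is D# E# F# G# A# B C#.
The 3rd degree is F#; a perfect fourth above that is B — scale degree 6.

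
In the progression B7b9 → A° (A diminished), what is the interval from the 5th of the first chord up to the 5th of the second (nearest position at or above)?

diminished 7th

B7b9 has F# as its 5th, and A° (A diminished) has Eb as its 5th.
F# up to Eb is 9 semitones, a whole step narrower than a major seventh, so the interval is diminished.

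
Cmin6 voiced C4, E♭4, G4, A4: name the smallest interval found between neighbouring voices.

major second

Adjacent intervals: C4→E♭4 = minor third; E♭4→G4 = major third; G4→A4 = major second.
The smallest is G4 to A4, a major second (2 semitones).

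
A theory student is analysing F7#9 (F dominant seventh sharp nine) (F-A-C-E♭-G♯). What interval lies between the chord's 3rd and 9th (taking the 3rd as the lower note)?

major 7th

So we need the interval from A up to G♯.
From A to G♯ is 11 semitones, exactly the major seventh.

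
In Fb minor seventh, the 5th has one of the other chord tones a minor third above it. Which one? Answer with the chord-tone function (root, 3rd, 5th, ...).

7th

Fbm7 (Fb minor seventh): Fb, Abb, Cb, Ebb.
The 5th is Cb. A minor third above Cb is Ebb.
Ebb is the chord's 7th.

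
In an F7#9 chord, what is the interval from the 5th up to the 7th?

The chord tones of F7#9 (F dominant seventh sharp nine) are F–A–C–Eb–G#.
The 5th is C and the 7th is Eb.
C up to Eb is 3 semitones, a half step narrower than a major third, so the interval is minor.

minor third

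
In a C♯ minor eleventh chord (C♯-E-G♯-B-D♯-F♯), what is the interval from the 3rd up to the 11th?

3rd = E; 11th = F♯.
From E to F♯ is 14 semitones, exactly the major ninth.

major ninth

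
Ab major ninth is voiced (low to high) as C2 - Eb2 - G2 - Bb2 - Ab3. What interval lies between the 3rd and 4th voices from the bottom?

Those voices are G2 and Bb2.
From G to Bb: 3 semitones over a third = minor.

minor third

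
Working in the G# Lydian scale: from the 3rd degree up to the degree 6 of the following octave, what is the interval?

G# lydian: G# A# B# C## D# E# F##.
That puts B# below E#.
From B# to E# is 17 semitones, exactly the perfect eleventh.

perfect eleventh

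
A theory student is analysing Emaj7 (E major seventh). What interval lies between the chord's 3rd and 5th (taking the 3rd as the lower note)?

EΔ7 (E major seventh): E G♯ B D♯.
That puts G♯ below B.
From G♯ to B: 3 semitones over a third = minor.

minor third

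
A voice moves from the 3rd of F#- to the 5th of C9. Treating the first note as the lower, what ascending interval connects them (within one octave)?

The 3rd of F#- is A; the 5th of C9 is G.
A up to G is 10 semitones, a half step narrower than a major seventh, so the interval is minor.

minor seventh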